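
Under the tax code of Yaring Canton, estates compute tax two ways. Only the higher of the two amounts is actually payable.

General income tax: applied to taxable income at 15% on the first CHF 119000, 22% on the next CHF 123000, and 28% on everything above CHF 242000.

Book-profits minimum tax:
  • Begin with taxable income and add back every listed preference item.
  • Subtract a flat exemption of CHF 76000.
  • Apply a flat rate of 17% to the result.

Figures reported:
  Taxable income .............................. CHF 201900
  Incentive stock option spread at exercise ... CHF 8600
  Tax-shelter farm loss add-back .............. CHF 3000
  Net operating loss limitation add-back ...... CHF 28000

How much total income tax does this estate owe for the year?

CHF 36088

Book-profits minimum tax:
  Adjusted income: CHF 201900 + CHF 8600 + CHF 3000 + CHF 28000 = CHF 241500
  Less exemption CHF 76000 → base CHF 165500
  CHF 165500 × 17% = CHF 28135

General income tax:
  CHF 119000 × 15% = CHF 17850
  CHF 82900 × 22% = CHF 18238
  → CHF 36088

CHF 36088 > CHF 28135, so the general income tax governs.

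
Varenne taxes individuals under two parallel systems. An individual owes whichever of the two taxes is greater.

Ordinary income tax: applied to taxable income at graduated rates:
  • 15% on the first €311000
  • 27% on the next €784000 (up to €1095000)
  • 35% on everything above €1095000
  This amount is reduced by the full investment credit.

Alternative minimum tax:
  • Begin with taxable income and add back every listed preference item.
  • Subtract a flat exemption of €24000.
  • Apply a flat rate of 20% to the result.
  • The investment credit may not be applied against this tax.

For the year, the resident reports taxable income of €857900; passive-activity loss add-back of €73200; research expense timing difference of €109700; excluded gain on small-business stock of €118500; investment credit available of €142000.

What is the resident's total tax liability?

€227060

Alternative minimum tax:
  Adjusted income: €857900 + €73200 + €109700 + €118500 = €1159300
  Less exemption €24000 → base €1135300
  €1135300 × 20% = €227060

Ordinary income tax:
  €311000 × 15% = €46650
  €546900 × 27% = €147663
  → €194313
  Less investment credit €142000 → €52313

€227060 > €52313, so the alternative minimum tax is the binding amount.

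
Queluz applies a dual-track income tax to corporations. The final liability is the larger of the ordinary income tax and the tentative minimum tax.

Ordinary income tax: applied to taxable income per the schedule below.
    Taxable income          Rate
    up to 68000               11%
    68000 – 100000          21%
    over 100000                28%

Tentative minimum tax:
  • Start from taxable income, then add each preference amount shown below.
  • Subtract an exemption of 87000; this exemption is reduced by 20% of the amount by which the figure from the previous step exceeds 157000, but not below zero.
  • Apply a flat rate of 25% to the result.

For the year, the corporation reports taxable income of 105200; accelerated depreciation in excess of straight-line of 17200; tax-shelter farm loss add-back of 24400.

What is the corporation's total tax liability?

Tentative minimum tax:
  Adjusted income: 105200 + 17200 + 24400 = 146800
  Exemption: 146800 ≤ 157000, so full 87000 applies
  Base: 146800 − 87000 = 59800
  59800 × 25% = 14950

Ordinary income tax:
  68000 × 11% = 7480
  32000 × 21% = 6720
  5200 × 28% = 1456
  → 15656

15656 > 14950, so the ordinary income tax governs.

15656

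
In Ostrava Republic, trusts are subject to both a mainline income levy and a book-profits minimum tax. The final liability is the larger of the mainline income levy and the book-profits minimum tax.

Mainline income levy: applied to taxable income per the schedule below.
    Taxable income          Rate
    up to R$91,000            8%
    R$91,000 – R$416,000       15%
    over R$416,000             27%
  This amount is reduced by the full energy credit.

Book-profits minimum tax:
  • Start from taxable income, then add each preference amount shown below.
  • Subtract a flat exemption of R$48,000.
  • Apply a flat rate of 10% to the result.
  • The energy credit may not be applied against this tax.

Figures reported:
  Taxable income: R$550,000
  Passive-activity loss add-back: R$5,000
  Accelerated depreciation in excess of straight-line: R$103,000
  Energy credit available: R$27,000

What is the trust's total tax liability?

R$65,210

Book-profits minimum tax:
  Adjusted income: R$550,000 + R$5,000 + R$103,000 = R$658,000
  Less exemption R$48,000 → base R$610,000
  R$610,000 × 10% = R$61,000

Mainline income levy:
  R$91,000 × 8% = R$7,280
  R$325,000 × 15% = R$48,750
  R$134,000 × 27% = R$36,180
  → R$92,210
  Less energy credit R$27,000 → R$65,210

R$65,210 > R$61,000, so the mainline income levy governs.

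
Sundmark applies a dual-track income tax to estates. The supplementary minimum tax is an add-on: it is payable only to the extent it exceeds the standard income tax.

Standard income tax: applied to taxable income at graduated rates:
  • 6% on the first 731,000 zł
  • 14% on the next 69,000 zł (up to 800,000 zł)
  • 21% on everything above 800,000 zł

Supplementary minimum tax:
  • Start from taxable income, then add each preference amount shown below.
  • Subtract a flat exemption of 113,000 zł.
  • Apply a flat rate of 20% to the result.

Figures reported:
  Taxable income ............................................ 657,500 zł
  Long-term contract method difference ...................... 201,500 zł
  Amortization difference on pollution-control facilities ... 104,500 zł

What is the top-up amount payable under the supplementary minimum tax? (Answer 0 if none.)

Standard income tax:
  657,500 zł × 6% = 39,450 zł

Supplementary minimum tax:
  Adjusted income: 657,500 zł + 201,500 zł + 104,500 zł = 963,500 zł
  Less exemption 113,000 zł → base 850,500 zł
  850,500 zł × 20% = 170,100 zł

Excess of supplementary minimum tax over standard income tax: 170,100 zł − 39,450 zł = 130,650 zł.

130,650 zł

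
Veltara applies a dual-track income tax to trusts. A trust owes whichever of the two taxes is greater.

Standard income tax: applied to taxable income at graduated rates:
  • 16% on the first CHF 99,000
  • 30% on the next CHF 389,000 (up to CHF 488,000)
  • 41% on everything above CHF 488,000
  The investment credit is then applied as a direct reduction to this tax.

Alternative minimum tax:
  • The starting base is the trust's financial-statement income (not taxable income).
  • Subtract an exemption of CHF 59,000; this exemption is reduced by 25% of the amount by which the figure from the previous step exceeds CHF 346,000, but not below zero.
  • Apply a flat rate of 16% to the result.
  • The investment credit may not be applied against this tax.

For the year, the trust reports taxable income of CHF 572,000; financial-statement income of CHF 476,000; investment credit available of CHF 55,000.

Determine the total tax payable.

Standard income tax:
  CHF 99,000 × 16% = CHF 15,840
  CHF 389,000 × 30% = CHF 116,700
  CHF 84,000 × 41% = CHF 34,440
  → CHF 166,980
  Less investment credit CHF 55,000 → CHF 111,980

Alternative minimum tax:
  Base (financial-statement income): CHF 476,000
  Exemption: CHF 59,000 − 25% × (CHF 476,000 − CHF 346,000) = CHF 59,000 − CHF 32,500 = CHF 26,500
  Base: CHF 476,000 − CHF 26,500 = CHF 449,500
  CHF 449,500 × 16% = CHF 71,920

CHF 111,980 > CHF 71,920, so the standard income tax governs.

CHF 111,980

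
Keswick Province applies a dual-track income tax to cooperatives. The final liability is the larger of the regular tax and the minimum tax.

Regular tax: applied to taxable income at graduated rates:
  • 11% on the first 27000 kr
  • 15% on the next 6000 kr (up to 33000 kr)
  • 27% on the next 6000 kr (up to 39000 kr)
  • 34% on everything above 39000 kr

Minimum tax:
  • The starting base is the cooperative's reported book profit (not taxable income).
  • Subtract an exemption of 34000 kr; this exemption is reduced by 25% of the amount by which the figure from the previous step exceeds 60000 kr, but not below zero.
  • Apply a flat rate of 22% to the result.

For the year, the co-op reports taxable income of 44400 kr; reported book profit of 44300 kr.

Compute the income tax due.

7326 kr

Regular tax:
  27000 kr × 11% = 2970 kr
  6000 kr × 15% = 900 kr
  6000 kr × 27% = 1620 kr
  5400 kr × 34% = 1836 kr
  → 7326 kr

Minimum tax:
  Base (reported book profit): 44300 kr
  Exemption: 44300 kr ≤ 60000 kr, so full 34000 kr applies
  Base: 44300 kr − 34000 kr = 10300 kr
  10300 kr × 22% = 2266 kr

7326 kr > 2266 kr, so the regular tax governs.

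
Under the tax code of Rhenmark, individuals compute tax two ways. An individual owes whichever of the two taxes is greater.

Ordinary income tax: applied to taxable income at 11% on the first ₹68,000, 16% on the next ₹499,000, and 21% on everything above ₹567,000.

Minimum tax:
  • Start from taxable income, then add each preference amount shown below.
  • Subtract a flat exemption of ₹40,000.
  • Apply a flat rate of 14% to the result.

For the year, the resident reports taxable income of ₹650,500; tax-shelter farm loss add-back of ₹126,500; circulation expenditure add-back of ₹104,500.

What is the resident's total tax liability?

₹117,810

Ordinary income tax:
  ₹68,000 × 11% = ₹7,480
  ₹499,000 × 16% = ₹79,840
  ₹83,500 × 21% = ₹17,535
  → ₹104,855

Minimum tax:
  Adjusted income: ₹650,500 + ₹126,500 + ₹104,500 = ₹881,500
  Less exemption ₹40,000 → base ₹841,500
  ₹841,500 × 14% = ₹117,810

₹117,810 > ₹104,855, so the minimum tax is the binding amount.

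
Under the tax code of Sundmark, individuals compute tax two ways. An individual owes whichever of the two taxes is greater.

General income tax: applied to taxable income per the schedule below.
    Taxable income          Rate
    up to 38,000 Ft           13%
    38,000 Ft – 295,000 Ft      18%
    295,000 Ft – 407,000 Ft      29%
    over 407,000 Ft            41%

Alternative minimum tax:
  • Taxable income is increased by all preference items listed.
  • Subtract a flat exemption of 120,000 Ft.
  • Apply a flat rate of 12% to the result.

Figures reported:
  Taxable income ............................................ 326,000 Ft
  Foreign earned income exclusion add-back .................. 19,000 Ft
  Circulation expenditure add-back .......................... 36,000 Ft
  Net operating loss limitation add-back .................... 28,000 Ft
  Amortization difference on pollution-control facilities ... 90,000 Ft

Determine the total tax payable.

60,190 Ft

Alternative minimum tax:
  Adjusted income: 326,000 Ft + 19,000 Ft + 36,000 Ft + 28,000 Ft + 90,000 Ft = 499,000 Ft
  Less exemption 120,000 Ft → base 379,000 Ft
  379,000 Ft × 12% = 45,480 Ft

General income tax:
  38,000 Ft × 13% = 4,940 Ft
  257,000 Ft × 18% = 46,260 Ft
  31,000 Ft × 29% = 8,990 Ft
  → 60,190 Ft

60,190 Ft > 45,480 Ft, so the general income tax governs.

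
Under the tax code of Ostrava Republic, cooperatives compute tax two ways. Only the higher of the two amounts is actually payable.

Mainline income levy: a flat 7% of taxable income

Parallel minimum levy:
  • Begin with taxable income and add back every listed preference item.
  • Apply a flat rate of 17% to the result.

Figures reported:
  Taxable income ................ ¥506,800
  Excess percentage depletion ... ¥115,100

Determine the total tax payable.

¥105,723

Mainline income levy:
  ¥506,800 × 7% = ¥35,476

Parallel minimum levy:
  Adjusted income: ¥506,800 + ¥115,100 = ¥621,900
  ¥621,900 × 17% = ¥105,723

¥105,723 > ¥35,476, so the parallel minimum levy is the binding amount.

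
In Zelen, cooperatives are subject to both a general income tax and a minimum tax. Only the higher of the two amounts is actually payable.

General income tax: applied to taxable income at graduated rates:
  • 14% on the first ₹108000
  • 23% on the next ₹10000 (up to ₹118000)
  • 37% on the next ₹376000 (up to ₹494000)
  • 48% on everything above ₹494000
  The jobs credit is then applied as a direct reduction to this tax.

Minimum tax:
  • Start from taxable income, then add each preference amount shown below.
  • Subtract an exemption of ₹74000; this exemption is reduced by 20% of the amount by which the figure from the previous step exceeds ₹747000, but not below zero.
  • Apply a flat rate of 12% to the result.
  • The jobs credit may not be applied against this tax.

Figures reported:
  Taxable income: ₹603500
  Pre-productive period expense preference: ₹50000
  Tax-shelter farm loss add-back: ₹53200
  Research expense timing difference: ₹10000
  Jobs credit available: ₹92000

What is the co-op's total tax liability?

₹117100

Minimum tax:
  Adjusted income: ₹603500 + ₹50000 + ₹53200 + ₹10000 = ₹716700
  Exemption: ₹716700 ≤ ₹747000, so full ₹74000 applies
  Base: ₹716700 − ₹74000 = ₹642700
  ₹642700 × 12% = ₹77124

General income tax:
  ₹108000 × 14% = ₹15120
  ₹10000 × 23% = ₹2300
  ₹376000 × 37% = ₹139120
  ₹109500 × 48% = ₹52560
  → ₹209100
  Less jobs credit ₹92000 → ₹117100

₹117100 > ₹77124, so the general income tax governs.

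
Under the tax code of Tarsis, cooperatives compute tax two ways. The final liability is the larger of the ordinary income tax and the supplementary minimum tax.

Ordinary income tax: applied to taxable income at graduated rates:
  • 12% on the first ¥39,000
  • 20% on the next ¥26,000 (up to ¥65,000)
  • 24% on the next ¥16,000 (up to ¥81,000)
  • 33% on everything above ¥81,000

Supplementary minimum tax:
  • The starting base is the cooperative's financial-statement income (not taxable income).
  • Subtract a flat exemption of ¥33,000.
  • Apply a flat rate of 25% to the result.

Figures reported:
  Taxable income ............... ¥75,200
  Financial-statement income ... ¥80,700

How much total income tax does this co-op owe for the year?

¥12,328

Ordinary income tax:
  ¥39,000 × 12% = ¥4,680
  ¥26,000 × 20% = ¥5,200
  ¥10,200 × 24% = ¥2,448
  → ¥12,328

Supplementary minimum tax:
  Base (financial-statement income): ¥80,700
  Less exemption ¥33,000 → base ¥47,700
  ¥47,700 × 25% = ¥11,925

¥12,328 > ¥11,925, so the ordinary income tax governs.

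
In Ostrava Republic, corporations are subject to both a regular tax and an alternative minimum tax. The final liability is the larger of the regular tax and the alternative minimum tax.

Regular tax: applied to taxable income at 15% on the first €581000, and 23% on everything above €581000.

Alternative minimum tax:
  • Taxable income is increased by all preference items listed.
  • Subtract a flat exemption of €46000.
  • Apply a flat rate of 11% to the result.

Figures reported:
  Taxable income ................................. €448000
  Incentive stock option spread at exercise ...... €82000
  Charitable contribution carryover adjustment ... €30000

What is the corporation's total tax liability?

€67200

Regular tax:
  €448000 × 15% = €67200

Alternative minimum tax:
  Adjusted income: €448000 + €82000 + €30000 = €560000
  Less exemption €46000 → base €514000
  €514000 × 11% = €56540

€67200 > €56540, so the regular tax governs.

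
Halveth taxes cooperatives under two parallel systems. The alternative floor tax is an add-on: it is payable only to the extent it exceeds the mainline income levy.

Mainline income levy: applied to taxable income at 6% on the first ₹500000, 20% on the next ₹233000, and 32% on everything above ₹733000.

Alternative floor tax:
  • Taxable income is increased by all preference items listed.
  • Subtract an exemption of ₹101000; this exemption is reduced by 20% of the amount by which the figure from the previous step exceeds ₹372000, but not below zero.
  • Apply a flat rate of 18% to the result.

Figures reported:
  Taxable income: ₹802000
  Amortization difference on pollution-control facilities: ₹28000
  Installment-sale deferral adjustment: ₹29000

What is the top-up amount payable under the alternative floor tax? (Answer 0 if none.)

₹55292

Alternative floor tax:
  Adjusted income: ₹802000 + ₹28000 + ₹29000 = ₹859000
  Exemption: ₹101000 − 20% × (₹859000 − ₹372000) = ₹101000 − ₹97400 = ₹3600
  Base: ₹859000 − ₹3600 = ₹855400
  ₹855400 × 18% = ₹153972

Mainline income levy:
  ₹500000 × 6% = ₹30000
  ₹233000 × 20% = ₹46600
  ₹69000 × 32% = ₹22080
  → ₹98680

Excess of alternative floor tax over mainline income levy: ₹153972 − ₹98680 = ₹55292.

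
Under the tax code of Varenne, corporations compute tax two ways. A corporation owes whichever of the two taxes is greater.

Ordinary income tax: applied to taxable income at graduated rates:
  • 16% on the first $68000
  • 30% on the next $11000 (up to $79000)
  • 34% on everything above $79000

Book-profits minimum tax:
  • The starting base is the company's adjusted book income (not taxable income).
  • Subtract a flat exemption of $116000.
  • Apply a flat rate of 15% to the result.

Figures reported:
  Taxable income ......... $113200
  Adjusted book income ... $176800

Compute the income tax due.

Book-profits minimum tax:
  Base (adjusted book income): $176800
  Less exemption $116000 → base $60800
  $60800 × 15% = $9120

Ordinary income tax:
  $68000 × 16% = $10880
  $11000 × 30% = $3300
  $34200 × 34% = $11628
  → $25808

$25808 > $9120, so the ordinary income tax governs.

$25808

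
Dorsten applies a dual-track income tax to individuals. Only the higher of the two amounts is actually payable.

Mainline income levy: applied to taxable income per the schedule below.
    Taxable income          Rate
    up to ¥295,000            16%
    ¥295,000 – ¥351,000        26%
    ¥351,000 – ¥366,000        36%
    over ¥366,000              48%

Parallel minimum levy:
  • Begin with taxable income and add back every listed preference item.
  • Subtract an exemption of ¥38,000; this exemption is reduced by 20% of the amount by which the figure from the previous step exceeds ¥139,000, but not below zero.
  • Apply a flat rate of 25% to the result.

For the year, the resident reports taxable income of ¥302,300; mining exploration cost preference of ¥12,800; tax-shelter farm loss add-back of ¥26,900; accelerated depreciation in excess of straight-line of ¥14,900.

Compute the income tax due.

¥89,225

Mainline income levy:
  ¥295,000 × 16% = ¥47,200
  ¥7,300 × 26% = ¥1,898
  → ¥49,098

Parallel minimum levy:
  Adjusted income: ¥302,300 + ¥12,800 + ¥26,900 + ¥14,900 = ¥356,900
  Exemption: 20% × (¥356,900 − ¥139,000) = ¥43,580 ≥ ¥38,000, so the exemption is fully phased out
  Base: ¥356,900 − ¥0 = ¥356,900
  ¥356,900 × 25% = ¥89,225

¥89,225 > ¥49,098, so the parallel minimum levy is the binding amount.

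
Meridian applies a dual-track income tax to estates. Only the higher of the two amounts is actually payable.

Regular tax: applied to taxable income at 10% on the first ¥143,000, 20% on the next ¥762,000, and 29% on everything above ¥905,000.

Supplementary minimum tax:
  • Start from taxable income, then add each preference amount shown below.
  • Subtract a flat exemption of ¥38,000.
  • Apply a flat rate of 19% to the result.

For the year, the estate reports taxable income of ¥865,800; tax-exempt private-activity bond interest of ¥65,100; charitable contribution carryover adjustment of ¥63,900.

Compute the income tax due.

Regular tax:
  ¥143,000 × 10% = ¥14,300
  ¥722,800 × 20% = ¥144,560
  → ¥158,860

Supplementary minimum tax:
  Adjusted income: ¥865,800 + ¥65,100 + ¥63,900 = ¥994,800
  Less exemption ¥38,000 → base ¥956,800
  ¥956,800 × 19% = ¥181,792

¥181,792 > ¥158,860, so the supplementary minimum tax is the binding amount.

¥181,792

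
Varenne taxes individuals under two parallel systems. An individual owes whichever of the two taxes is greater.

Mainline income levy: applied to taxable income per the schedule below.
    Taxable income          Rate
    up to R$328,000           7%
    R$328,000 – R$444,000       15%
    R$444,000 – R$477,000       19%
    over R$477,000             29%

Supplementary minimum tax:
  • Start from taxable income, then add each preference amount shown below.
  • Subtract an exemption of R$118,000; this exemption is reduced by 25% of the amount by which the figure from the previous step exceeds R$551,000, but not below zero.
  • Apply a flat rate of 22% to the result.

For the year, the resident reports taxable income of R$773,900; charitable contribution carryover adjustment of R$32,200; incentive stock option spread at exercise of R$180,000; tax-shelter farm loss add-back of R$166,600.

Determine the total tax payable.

R$253,594

Mainline income levy:
  R$328,000 × 7% = R$22,960
  R$116,000 × 15% = R$17,400
  R$33,000 × 19% = R$6,270
  R$296,900 × 29% = R$86,101
  → R$132,731

Supplementary minimum tax:
  Adjusted income: R$773,900 + R$32,200 + R$180,000 + R$166,600 = R$1,152,700
  Exemption: 25% × (R$1,152,700 − R$551,000) = R$150,425 ≥ R$118,000, so the exemption is fully phased out
  Base: R$1,152,700 − R$0 = R$1,152,700
  R$1,152,700 × 22% = R$253,594

R$253,594 > R$132,731, so the supplementary minimum tax is the binding amount.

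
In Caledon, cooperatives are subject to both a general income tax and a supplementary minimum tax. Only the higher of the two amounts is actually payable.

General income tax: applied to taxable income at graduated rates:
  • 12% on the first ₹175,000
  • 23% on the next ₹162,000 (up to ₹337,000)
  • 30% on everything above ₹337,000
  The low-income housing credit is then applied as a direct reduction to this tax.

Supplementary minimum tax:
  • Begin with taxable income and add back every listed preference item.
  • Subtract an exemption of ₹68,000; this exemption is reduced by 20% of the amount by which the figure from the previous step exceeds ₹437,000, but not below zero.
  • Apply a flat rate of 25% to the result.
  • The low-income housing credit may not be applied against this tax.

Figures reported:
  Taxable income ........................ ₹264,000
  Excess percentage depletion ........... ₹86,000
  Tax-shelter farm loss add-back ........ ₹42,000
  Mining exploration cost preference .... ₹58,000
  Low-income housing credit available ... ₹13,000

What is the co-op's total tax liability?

₹96,150

Supplementary minimum tax:
  Adjusted income: ₹264,000 + ₹86,000 + ₹42,000 + ₹58,000 = ₹450,000
  Exemption: ₹68,000 − 20% × (₹450,000 − ₹437,000) = ₹68,000 − ₹2,600 = ₹65,400
  Base: ₹450,000 − ₹65,400 = ₹384,600
  ₹384,600 × 25% = ₹96,150

General income tax:
  ₹175,000 × 12% = ₹21,000
  ₹89,000 × 23% = ₹20,470
  → ₹41,470
  Less low-income housing credit ₹13,000 → ₹28,470

₹96,150 > ₹28,470, so the supplementary minimum tax is the binding amount.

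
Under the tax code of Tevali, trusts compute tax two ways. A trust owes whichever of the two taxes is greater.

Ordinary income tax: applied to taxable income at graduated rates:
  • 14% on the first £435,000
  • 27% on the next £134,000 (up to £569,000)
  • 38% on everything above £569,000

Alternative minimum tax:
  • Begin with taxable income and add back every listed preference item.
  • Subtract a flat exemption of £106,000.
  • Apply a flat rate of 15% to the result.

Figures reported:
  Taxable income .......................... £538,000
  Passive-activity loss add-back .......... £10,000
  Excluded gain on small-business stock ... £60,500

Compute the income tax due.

Ordinary income tax:
  £435,000 × 14% = £60,900
  £103,000 × 27% = £27,810
  → £88,710

Alternative minimum tax:
  Adjusted income: £538,000 + £10,000 + £60,500 = £608,500
  Less exemption £106,000 → base £502,500
  £502,500 × 15% = £75,375

£88,710 > £75,375, so the ordinary income tax governs.

£88,710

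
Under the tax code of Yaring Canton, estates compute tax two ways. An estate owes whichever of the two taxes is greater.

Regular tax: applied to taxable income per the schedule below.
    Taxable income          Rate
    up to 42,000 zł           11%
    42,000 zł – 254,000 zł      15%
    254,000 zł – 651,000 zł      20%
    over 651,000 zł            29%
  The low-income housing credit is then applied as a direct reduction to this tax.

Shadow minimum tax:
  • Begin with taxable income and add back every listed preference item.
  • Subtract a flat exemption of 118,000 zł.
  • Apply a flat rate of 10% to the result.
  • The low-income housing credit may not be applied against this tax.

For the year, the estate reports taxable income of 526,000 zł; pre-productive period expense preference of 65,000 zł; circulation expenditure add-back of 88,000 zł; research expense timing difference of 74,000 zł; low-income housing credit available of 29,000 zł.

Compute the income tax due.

63,500 zł

Shadow minimum tax:
  Adjusted income: 526,000 zł + 65,000 zł + 88,000 zł + 74,000 zł = 753,000 zł
  Less exemption 118,000 zł → base 635,000 zł
  635,000 zł × 10% = 63,500 zł

Regular tax:
  42,000 zł × 11% = 4,620 zł
  212,000 zł × 15% = 31,800 zł
  272,000 zł × 20% = 54,400 zł
  → 90,820 zł
  Less low-income housing credit 29,000 zł → 61,820 zł

63,500 zł > 61,820 zł, so the shadow minimum tax is the binding amount.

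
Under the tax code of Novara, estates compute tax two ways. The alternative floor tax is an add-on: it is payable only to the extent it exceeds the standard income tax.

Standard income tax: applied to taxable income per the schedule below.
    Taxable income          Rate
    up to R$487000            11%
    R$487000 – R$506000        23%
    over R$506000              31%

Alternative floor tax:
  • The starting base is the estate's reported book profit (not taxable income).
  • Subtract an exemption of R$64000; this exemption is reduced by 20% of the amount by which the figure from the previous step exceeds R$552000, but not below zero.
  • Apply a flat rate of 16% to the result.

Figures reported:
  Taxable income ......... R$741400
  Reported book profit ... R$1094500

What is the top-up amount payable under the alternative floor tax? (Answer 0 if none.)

Alternative floor tax:
  Base (reported book profit): R$1094500
  Exemption: 20% × (R$1094500 − R$552000) = R$108500 ≥ R$64000, so the exemption is fully phased out
  Base: R$1094500 − R$0 = R$1094500
  R$1094500 × 16% = R$175120

Standard income tax:
  R$487000 × 11% = R$53570
  R$19000 × 23% = R$4370
  R$235400 × 31% = R$72974
  → R$130914

Excess of alternative floor tax over standard income tax: R$175120 − R$130914 = R$44206.

R$44206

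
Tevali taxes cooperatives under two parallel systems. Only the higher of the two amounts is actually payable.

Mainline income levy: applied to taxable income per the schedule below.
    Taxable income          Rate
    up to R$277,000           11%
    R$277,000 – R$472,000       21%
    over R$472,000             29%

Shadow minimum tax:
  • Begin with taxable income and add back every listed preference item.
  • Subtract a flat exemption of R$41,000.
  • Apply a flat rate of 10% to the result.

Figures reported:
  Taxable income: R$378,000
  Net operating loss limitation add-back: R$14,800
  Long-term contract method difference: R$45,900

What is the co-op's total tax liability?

Mainline income levy:
  R$277,000 × 11% = R$30,470
  R$101,000 × 21% = R$21,210
  → R$51,680

Shadow minimum tax:
  Adjusted income: R$378,000 + R$14,800 + R$45,900 = R$438,700
  Less exemption R$41,000 → base R$397,700
  R$397,700 × 10% = R$39,770

R$51,680 > R$39,770, so the mainline income levy governs.

R$51,680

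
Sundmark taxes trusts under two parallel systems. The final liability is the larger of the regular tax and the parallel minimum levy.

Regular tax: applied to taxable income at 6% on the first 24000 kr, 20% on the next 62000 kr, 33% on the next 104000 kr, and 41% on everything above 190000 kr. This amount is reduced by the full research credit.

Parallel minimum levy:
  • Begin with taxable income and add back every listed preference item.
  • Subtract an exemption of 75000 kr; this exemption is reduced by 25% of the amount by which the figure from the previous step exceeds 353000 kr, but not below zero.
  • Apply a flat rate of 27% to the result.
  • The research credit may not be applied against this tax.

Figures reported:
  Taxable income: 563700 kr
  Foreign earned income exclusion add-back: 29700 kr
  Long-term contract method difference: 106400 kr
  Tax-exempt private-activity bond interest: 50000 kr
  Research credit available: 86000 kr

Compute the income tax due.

Parallel minimum levy:
  Adjusted income: 563700 kr + 29700 kr + 106400 kr + 50000 kr = 749800 kr
  Exemption: 25% × (749800 kr − 353000 kr) = 99200 kr ≥ 75000 kr, so the exemption is fully phased out
  Base: 749800 kr − 0 kr = 749800 kr
  749800 kr × 27% = 202446 kr

Regular tax:
  24000 kr × 6% = 1440 kr
  62000 kr × 20% = 12400 kr
  104000 kr × 33% = 34320 kr
  373700 kr × 41% = 153217 kr
  → 201377 kr
  Less research credit 86000 kr → 115377 kr

202446 kr > 115377 kr, so the parallel minimum levy is the binding amount.

202446 kr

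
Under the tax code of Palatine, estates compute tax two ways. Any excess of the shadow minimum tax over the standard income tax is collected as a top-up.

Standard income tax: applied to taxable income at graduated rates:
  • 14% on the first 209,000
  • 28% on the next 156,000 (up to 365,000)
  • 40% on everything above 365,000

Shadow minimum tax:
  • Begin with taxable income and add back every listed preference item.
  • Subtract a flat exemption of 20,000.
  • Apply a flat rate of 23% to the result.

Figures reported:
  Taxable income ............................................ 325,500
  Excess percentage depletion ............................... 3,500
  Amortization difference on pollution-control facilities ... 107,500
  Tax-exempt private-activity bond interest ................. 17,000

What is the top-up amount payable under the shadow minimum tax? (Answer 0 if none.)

37,825

Shadow minimum tax:
  Adjusted income: 325,500 + 3,500 + 107,500 + 17,000 = 453,500
  Less exemption 20,000 → base 433,500
  433,500 × 23% = 99,705

Standard income tax:
  209,000 × 14% = 29,260
  116,500 × 28% = 32,620
  → 61,880

Excess of shadow minimum tax over standard income tax: 99,705 − 61,880 = 37,825.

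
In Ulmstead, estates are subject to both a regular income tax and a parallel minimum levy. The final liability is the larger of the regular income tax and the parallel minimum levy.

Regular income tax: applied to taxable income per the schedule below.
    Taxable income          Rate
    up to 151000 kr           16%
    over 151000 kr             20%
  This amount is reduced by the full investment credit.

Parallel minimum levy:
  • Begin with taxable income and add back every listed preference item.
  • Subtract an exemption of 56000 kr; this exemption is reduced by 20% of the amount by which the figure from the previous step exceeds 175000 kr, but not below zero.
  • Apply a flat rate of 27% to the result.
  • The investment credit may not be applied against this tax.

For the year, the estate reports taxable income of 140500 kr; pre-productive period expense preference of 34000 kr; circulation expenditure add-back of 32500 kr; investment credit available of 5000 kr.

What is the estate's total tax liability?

42498 kr

Regular income tax:
  140500 kr × 16% = 22480 kr
  Less investment credit 5000 kr → 17480 kr

Parallel minimum levy:
  Adjusted income: 140500 kr + 34000 kr + 32500 kr = 207000 kr
  Exemption: 56000 kr − 20% × (207000 kr − 175000 kr) = 56000 kr − 6400 kr = 49600 kr
  Base: 207000 kr − 49600 kr = 157400 kr
  157400 kr × 27% = 42498 kr

42498 kr > 17480 kr, so the parallel minimum levy is the binding amount.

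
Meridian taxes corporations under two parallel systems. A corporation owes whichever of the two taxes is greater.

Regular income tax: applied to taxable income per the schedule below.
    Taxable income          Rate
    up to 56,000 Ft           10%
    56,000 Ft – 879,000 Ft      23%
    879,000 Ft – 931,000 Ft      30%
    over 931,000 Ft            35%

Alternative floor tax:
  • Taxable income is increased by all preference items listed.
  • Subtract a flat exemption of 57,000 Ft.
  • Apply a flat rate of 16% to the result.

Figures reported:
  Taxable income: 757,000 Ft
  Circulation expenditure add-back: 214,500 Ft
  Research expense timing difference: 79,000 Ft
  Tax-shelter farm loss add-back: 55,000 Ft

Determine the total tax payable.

Regular income tax:
  56,000 Ft × 10% = 5,600 Ft
  701,000 Ft × 23% = 161,230 Ft
  → 166,830 Ft

Alternative floor tax:
  Adjusted income: 757,000 Ft + 214,500 Ft + 79,000 Ft + 55,000 Ft = 1,105,500 Ft
  Less exemption 57,000 Ft → base 1,048,500 Ft
  1,048,500 Ft × 16% = 167,760 Ft

167,760 Ft > 166,830 Ft, so the alternative floor tax is the binding amount.

167,760 Ft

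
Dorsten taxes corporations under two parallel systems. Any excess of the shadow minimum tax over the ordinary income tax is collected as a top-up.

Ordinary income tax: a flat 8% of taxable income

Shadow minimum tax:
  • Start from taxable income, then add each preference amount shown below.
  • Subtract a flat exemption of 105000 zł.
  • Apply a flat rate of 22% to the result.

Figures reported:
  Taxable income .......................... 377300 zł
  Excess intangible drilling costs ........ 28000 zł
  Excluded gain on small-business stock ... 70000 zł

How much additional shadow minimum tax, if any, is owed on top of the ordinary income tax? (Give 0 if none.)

Ordinary income tax:
  377300 zł × 8% = 30184 zł

Shadow minimum tax:
  Adjusted income: 377300 zł + 28000 zł + 70000 zł = 475300 zł
  Less exemption 105000 zł → base 370300 zł
  370300 zł × 22% = 81466 zł

Excess of shadow minimum tax over ordinary income tax: 81466 zł − 30184 zł = 51282 zł.

51282 zł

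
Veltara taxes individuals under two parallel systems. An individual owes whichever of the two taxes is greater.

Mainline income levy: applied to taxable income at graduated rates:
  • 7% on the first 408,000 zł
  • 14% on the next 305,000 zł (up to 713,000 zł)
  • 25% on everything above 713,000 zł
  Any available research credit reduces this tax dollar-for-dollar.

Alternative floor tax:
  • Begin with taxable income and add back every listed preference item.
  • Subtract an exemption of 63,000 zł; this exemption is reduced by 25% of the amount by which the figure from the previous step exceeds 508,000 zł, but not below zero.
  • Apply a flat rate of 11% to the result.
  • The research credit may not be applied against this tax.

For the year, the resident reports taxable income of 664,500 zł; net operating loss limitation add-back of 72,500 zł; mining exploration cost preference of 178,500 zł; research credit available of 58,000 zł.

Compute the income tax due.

Mainline income levy:
  408,000 zł × 7% = 28,560 zł
  256,500 zł × 14% = 35,910 zł
  → 64,470 zł
  Less research credit 58,000 zł → 6,470 zł

Alternative floor tax:
  Adjusted income: 664,500 zł + 72,500 zł + 178,500 zł = 915,500 zł
  Exemption: 25% × (915,500 zł − 508,000 zł) = 101,875 zł ≥ 63,000 zł, so the exemption is fully phased out
  Base: 915,500 zł − 0 zł = 915,500 zł
  915,500 zł × 11% = 100,705 zł

100,705 zł > 6,470 zł, so the alternative floor tax is the binding amount.

100,705 zł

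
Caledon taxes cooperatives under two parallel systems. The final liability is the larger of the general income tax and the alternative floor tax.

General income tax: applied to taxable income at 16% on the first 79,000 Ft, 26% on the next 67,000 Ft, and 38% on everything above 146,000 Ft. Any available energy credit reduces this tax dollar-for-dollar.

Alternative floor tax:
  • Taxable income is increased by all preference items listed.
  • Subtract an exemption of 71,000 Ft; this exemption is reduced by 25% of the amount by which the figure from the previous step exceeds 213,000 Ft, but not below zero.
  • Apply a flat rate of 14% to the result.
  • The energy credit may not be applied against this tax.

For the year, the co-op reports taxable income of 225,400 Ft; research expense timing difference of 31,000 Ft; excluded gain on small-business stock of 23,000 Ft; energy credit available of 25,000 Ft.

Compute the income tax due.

35,232 Ft

Alternative floor tax:
  Adjusted income: 225,400 Ft + 31,000 Ft + 23,000 Ft = 279,400 Ft
  Exemption: 71,000 Ft − 25% × (279,400 Ft − 213,000 Ft) = 71,000 Ft − 16,600 Ft = 54,400 Ft
  Base: 279,400 Ft − 54,400 Ft = 225,000 Ft
  225,000 Ft × 14% = 31,500 Ft

General income tax:
  79,000 Ft × 16% = 12,640 Ft
  67,000 Ft × 26% = 17,420 Ft
  79,400 Ft × 38% = 30,172 Ft
  → 60,232 Ft
  Less energy credit 25,000 Ft → 35,232 Ft

35,232 Ft > 31,500 Ft, so the general income tax governs.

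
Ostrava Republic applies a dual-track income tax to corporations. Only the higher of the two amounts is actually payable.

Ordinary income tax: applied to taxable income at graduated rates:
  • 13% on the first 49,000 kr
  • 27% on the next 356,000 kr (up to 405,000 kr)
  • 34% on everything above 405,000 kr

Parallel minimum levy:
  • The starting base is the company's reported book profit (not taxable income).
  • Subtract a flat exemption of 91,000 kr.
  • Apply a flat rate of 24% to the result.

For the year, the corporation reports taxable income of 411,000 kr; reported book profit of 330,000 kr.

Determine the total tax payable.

Ordinary income tax:
  49,000 kr × 13% = 6,370 kr
  356,000 kr × 27% = 96,120 kr
  6,000 kr × 34% = 2,040 kr
  → 104,530 kr

Parallel minimum levy:
  Base (reported book profit): 330,000 kr
  Less exemption 91,000 kr → base 239,000 kr
  239,000 kr × 24% = 57,360 kr

104,530 kr > 57,360 kr, so the ordinary income tax governs.

104,530 kr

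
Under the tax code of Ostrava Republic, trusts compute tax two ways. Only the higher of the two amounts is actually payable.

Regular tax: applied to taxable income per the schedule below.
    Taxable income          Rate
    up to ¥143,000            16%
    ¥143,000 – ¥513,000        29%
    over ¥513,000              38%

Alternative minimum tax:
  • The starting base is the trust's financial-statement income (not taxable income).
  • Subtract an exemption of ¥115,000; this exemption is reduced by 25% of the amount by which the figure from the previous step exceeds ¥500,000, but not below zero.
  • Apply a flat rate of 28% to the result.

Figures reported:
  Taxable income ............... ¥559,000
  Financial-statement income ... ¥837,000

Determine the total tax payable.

Alternative minimum tax:
  Base (financial-statement income): ¥837,000
  Exemption: ¥115,000 − 25% × (¥837,000 − ¥500,000) = ¥115,000 − ¥84,250 = ¥30,750
  Base: ¥837,000 − ¥30,750 = ¥806,250
  ¥806,250 × 28% = ¥225,750

Regular tax:
  ¥143,000 × 16% = ¥22,880
  ¥370,000 × 29% = ¥107,300
  ¥46,000 × 38% = ¥17,480
  → ¥147,660

¥225,750 > ¥147,660, so the alternative minimum tax is the binding amount.

¥225,750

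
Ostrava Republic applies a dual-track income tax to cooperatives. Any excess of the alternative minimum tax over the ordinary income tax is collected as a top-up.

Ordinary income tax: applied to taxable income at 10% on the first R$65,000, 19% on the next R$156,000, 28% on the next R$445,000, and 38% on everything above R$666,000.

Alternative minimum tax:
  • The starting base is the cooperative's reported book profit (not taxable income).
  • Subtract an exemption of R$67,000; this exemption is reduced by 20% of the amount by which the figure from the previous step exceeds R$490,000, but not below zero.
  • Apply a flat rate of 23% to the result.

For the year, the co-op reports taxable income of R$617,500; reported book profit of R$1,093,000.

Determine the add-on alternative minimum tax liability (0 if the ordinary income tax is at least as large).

R$104,230

Alternative minimum tax:
  Base (reported book profit): R$1,093,000
  Exemption: 20% × (R$1,093,000 − R$490,000) = R$120,600 ≥ R$67,000, so the exemption is fully phased out
  Base: R$1,093,000 − R$0 = R$1,093,000
  R$1,093,000 × 23% = R$251,390

Ordinary income tax:
  R$65,000 × 10% = R$6,500
  R$156,000 × 19% = R$29,640
  R$396,500 × 28% = R$111,020
  → R$147,160

Excess of alternative minimum tax over ordinary income tax: R$251,390 − R$147,160 = R$104,230.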